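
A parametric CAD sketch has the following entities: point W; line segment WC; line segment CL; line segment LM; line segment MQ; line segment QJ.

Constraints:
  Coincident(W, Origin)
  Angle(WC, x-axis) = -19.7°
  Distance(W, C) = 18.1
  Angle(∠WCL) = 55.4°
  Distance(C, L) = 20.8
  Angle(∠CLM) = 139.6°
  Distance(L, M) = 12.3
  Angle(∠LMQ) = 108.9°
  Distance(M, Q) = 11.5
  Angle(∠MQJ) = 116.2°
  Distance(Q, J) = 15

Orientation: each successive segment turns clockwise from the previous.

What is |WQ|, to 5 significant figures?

16.122

W is at the origin; WC runs at -19.7° with length 18.1, so C = (17.041, -6.1014). ∠WCL = 55.4° gives CL at -144.30° from the x-axis; with |CL| = 20.8, L = (0.14928, -18.239). ∠CLM = 139.6° gives LM at 175.30° from the x-axis; with |LM| = 12.3, M = (-12.109, -17.231). ∠LMQ = 108.9° gives MQ at 104.20° from the x-axis; with |MQ| = 11.5, Q = (-14.930, -6.0826). Then |WQ| = |Q − W| = 16.122.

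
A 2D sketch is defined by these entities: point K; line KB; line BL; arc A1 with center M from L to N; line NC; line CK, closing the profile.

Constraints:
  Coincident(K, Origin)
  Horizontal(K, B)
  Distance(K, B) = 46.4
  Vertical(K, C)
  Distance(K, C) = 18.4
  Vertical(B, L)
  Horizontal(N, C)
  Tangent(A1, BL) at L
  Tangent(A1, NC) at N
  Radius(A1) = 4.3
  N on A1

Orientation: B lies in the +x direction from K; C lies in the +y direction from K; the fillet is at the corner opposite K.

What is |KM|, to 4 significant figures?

44.40

K is at the origin; KB is horizontal with |KB| = 46.4 and B on the +x side, so B = (46.40, 0.000). K and C share the same x with |KC| = 18.4 and C on the +y side, so C = (0.000, 18.40). The virtual corner opposite K is at (46.40, 18.40). A1 meets BL tangentially, so ML is at right angles to BL and A1 meets NC tangentially, so MN is at right angles to NC, with radius 4.3, so the center M sits 4.3 in from both sides at M = (42.10, 14.10). Then |KM| = |M − K| = 44.40.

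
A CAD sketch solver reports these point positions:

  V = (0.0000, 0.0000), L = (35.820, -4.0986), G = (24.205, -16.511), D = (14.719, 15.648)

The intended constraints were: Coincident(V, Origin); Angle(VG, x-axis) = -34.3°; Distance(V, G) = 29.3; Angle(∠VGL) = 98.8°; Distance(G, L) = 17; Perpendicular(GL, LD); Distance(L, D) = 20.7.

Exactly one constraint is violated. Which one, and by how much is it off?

Distance(L, D) = 20.7 — off by 8.20.

V = (0.00, 0.00) ✓; VG at -34.30° ✓; |VG| = 29.30 ✓; ∠VGL = 98.80° ✓; |GL| = 17.00 ✓; ∠(GL, LD) = 90.00° ✓; |LD| = 28.90 ✗.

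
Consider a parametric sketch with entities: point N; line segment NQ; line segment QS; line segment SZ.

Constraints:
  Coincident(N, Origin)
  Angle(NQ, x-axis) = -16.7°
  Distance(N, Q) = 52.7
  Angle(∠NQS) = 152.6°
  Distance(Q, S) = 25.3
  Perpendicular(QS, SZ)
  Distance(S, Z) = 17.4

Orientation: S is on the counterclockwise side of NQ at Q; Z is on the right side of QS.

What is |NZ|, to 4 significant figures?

83.26

∠NQS = 152.6°, so QS runs at -16.7° + (180° − 152.6°) = 10.70° from the x-axis; with |QS| = 25.3, S = Q + 25.3·(cos 10.70°, sin 10.70°) = (75.34, -10.45). QS is perpendicular to SZ; with |SZ| = 17.4 on the right of QS, Z = S + 17.4·(0.1857, -0.9826) = (78.57, -27.54). Then |NZ| = |Z − N| = 83.26.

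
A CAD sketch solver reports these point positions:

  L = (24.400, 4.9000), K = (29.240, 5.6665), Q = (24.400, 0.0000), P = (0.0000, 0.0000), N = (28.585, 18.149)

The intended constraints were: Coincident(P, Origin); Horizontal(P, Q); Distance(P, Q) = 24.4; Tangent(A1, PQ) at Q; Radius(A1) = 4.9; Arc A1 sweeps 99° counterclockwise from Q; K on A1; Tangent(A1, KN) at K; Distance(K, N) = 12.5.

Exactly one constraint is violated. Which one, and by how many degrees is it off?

Tangent(A1, KN) at K — off by 6.00°.

P = (0.00, 0.00) ✓; P.y = 0.00, Q.y = 0.00 ✓; |PQ| = 24.40 ✓; ∠(LQ, QP) = 90.00° ✓; |LQ| = 4.900 ✓; bearing(L→K) − bearing(L→Q) = 99.00° ✓; |LK| = 4.900 ✓; ∠(LK, KN) = 96.00° ✗; |KN| = 12.50 ✓.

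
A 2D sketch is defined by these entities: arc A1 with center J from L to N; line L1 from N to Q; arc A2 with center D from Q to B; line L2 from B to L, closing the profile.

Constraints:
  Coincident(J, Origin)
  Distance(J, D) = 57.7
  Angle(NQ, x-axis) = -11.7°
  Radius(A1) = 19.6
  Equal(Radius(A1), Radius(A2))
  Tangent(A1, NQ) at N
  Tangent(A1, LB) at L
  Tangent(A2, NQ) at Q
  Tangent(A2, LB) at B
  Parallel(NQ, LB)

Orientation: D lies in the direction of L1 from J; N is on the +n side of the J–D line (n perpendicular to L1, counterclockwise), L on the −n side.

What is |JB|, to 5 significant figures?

60.938

The slot axis is L1's direction at -11.7°, so u = (cos -11.7°, sin -11.7°) = (0.97922, -0.20279) and n = (−sin -11.7°, cos -11.7°) = (0.20279, 0.97922). J is at the origin and D lies 57.7 along u from J, so D = 57.7·u = (56.501, -11.701). Tangency of A1 to both parallel lines with radius 19.6 puts N and L at J ± 19.6·n: N = (3.9746, 19.193), L = (-3.9746, -19.193). Equal radii place Q and B the same way about D: Q = D + 19.6·n = (60.476, 7.4919), B = D − 19.6·n = (52.527, -30.894). Then |JB| = |B − J| = 60.938.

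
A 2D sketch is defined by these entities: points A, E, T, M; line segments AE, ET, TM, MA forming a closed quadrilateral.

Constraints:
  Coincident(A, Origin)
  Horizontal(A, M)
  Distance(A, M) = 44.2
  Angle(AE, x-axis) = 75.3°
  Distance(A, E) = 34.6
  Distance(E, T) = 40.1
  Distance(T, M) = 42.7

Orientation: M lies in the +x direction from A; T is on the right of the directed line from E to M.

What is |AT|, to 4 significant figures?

6.344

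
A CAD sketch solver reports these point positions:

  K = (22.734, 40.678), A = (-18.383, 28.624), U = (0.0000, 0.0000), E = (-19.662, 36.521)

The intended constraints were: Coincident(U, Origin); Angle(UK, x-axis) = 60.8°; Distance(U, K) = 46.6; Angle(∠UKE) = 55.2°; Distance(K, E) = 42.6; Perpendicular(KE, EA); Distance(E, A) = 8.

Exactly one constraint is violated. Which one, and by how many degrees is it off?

Perpendicular(KE, EA) — off by 3.60°.

U = (0.00, 0.00) ✓; UK at 60.80° ✓; |UK| = 46.60 ✓; ∠UKE = 55.20° ✓; |KE| = 42.60 ✓; ∠(KE, EA) = 93.60° ✗; |EA| = 8.000 ✓.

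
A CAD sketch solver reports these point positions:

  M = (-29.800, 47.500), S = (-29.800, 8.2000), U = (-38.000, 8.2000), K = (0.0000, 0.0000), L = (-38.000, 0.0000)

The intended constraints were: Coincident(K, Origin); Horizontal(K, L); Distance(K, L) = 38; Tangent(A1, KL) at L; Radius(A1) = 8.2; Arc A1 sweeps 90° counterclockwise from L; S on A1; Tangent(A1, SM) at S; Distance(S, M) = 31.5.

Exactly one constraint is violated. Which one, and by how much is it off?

Distance(S, M) = 31.5 — off by 7.80.

K = (0.00, 0.00) ✓; K.y = 0.00, L.y = 0.00 ✓; |KL| = 38.00 ✓; ∠(UL, LK) = 90.00° ✓; |UL| = 8.200 ✓; bearing(U→S) − bearing(U→L) = 90.00° ✓; |US| = 8.200 ✓; ∠(US, SM) = 90.00° ✓; |SM| = 39.30 ✗.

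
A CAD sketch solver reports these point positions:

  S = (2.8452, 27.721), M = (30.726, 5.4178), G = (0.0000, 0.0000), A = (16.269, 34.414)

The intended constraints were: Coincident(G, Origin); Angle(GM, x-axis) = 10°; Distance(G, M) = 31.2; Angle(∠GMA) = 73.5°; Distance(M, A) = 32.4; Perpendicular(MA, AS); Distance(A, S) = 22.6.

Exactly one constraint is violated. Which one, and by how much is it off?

Distance(A, S) = 22.6 — off by 7.60.

G = (0.00, 0.00) ✓; GM at 10.00° ✓; |GM| = 31.20 ✓; ∠GMA = 73.50° ✓; |MA| = 32.40 ✓; ∠(MA, AS) = 90.00° ✓; |AS| = 15.00 ✗.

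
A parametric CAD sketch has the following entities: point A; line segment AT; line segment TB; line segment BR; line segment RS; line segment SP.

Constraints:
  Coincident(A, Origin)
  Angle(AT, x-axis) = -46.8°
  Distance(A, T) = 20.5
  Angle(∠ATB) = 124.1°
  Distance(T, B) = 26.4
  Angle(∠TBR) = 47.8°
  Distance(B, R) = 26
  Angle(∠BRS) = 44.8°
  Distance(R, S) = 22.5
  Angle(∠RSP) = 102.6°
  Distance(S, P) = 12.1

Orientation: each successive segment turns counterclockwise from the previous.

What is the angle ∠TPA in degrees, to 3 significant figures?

18.9°

∠BRS = 44.8° gives RS at -83.5° from the x-axis; with |RS| = 22.5, S = (22.4, -16.9). ∠RSP = 102.6° gives SP at -6.10° from the x-axis; with |SP| = 12.1, P = (34.4, -18.2). Then cos ∠TPA = PT·PA / (|PT||PA|), giving 18.9°.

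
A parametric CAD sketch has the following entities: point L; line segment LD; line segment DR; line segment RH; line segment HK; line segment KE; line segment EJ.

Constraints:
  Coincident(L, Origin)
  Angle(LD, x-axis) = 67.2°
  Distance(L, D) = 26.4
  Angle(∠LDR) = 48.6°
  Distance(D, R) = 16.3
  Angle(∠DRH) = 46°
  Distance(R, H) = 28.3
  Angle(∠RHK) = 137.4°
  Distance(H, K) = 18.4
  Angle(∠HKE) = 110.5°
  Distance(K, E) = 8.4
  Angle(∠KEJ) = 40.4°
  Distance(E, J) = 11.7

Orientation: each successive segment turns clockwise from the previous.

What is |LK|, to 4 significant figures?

39.22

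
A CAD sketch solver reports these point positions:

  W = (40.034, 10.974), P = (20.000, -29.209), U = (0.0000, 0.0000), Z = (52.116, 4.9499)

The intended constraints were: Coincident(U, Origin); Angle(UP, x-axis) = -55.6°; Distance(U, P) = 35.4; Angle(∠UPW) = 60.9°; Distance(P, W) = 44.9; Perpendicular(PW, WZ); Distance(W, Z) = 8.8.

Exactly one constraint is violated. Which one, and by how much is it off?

Distance(W, Z) = 8.8 — off by 4.70.

U = (0.00, 0.00) ✓; UP at -55.60° ✓; |UP| = 35.40 ✓; ∠UPW = 60.90° ✓; |PW| = 44.90 ✓; ∠(PW, WZ) = 90.00° ✓; |WZ| = 13.50 ✗.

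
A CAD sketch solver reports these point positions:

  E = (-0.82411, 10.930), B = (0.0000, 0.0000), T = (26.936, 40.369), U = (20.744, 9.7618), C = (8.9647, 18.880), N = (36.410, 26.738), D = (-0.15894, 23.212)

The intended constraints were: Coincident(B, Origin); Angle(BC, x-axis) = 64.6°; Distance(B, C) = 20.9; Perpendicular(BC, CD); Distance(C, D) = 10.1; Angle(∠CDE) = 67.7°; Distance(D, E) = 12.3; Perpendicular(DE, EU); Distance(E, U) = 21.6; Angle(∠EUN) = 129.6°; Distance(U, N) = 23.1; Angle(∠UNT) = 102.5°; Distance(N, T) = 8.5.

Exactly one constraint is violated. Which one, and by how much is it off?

Distance(N, T) = 8.5 — off by 8.10.

B = (0.00, 0.00) ✓; BC at 64.60° ✓; |BC| = 20.90 ✓; ∠(BC, CD) = 90.00° ✓; |CD| = 10.10 ✓; ∠CDE = 67.70° ✓; |DE| = 12.30 ✓; ∠(DE, EU) = 90.00° ✓; |EU| = 21.60 ✓; ∠EUN = 129.6° ✓; |UN| = 23.10 ✓; ∠UNT = 102.5° ✓; |NT| = 16.60 ✗.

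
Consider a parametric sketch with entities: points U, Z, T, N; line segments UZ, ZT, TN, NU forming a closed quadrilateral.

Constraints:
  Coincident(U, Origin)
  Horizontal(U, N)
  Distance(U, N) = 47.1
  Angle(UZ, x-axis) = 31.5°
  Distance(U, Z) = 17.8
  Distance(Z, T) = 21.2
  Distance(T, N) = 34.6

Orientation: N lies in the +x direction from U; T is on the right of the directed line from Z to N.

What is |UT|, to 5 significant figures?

18.836

U is at the origin; UN is horizontal with |UN| = 47.1 and N in +x, so N = (47.1, 0). UZ runs at 31.5° with |UZ| = 17.8, so Z = (15.177, 9.3005). T is determined by |ZT| = 21.2 and |TN| = 34.6 together: it lies at the intersection of circle(Z, 21.2) and circle(N, 34.6). With |ZN| = 33.250, the foot of the radical line on ZN is 5.3813 from Z and the perpendicular offset is √(21.2² − 5.3813²) = 20.506. Taking the right-of-ZN solution: T = (14.608, -11.892).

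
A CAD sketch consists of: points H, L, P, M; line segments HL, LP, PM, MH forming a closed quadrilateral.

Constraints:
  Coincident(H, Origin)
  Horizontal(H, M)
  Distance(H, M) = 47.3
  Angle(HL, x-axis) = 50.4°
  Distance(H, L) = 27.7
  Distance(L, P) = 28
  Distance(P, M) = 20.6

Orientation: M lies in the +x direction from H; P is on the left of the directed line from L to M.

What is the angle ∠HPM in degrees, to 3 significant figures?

70.4°

Checks: |LP| = 28.00 ✓; |PM| = 20.60 ✓.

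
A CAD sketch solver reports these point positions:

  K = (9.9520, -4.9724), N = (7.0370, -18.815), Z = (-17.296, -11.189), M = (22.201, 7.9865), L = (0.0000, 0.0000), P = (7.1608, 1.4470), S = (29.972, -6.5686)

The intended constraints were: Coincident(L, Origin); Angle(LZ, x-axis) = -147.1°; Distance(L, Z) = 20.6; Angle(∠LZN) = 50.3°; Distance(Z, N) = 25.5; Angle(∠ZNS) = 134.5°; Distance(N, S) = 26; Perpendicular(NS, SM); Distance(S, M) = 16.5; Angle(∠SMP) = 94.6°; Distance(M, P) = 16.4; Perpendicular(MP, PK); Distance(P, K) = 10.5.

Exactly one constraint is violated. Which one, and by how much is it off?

Distance(P, K) = 10.5 — off by 3.50.

L = (0.00, 0.00) ✓; LZ at -147.1° ✓; |LZ| = 20.60 ✓; ∠LZN = 50.30° ✓; |ZN| = 25.50 ✓; ∠ZNS = 134.5° ✓; |NS| = 26.00 ✓; ∠(NS, SM) = 90.00° ✓; |SM| = 16.50 ✓; ∠SMP = 94.60° ✓; |MP| = 16.40 ✓; ∠(MP, PK) = 90.00° ✓; |PK| = 7.000 ✗.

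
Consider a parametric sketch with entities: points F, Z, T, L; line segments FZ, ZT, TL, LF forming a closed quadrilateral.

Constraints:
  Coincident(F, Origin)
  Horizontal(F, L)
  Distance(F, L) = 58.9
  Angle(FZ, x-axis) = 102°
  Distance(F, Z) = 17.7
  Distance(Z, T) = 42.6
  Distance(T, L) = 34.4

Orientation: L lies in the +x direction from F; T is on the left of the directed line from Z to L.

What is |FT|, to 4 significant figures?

46.51

F is at the origin; FL is horizontal with |FL| = 58.9 and L in +x, so L = (58.9, 0). FZ runs at 102.0° with |FZ| = 17.7, so Z = (-3.680, 17.31). T is determined by |ZT| = 42.6 and |TL| = 34.4 together: it lies at the intersection of circle(Z, 42.6) and circle(L, 34.4). With |ZL| = 64.93, the foot of the radical line on ZL is 37.33 from Z and the perpendicular offset is √(42.6² − 37.33²) = 20.53. Taking the left-of-ZL solution: T = (37.77, 27.15).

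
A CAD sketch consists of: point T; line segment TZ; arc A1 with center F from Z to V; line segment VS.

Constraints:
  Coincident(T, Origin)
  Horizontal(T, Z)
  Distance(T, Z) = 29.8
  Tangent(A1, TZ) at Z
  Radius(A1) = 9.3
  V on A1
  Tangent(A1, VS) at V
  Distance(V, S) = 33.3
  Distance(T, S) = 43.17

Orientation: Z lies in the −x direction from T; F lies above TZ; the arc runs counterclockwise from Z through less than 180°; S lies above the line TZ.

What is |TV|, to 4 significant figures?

22.03

Checks: |FV| = 9.300 ✓; ∠(FV, VS) = 90.00° ✓; |VS| = 33.30 ✓; |TS| = 43.17 ✓.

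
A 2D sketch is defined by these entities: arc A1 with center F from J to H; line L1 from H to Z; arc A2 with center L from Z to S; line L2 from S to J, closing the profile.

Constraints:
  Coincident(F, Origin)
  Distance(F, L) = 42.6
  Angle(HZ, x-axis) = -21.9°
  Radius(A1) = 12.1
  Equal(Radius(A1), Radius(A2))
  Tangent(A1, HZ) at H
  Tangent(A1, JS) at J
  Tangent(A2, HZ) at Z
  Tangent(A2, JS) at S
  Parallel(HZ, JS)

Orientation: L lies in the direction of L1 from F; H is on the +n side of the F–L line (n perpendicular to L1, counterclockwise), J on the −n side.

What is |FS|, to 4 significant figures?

44.29

Tangency of A1 to both parallel lines with radius 12.1 puts H and J at F ± 12.1·n: H = (4.513, 11.23), J = (-4.513, -11.23). Equal radii place Z and S the same way about L: Z = L + 12.1·n = (44.04, -4.662), S = L − 12.1·n = (35.01, -27.12). Then |FS| = |S − F| = 44.29.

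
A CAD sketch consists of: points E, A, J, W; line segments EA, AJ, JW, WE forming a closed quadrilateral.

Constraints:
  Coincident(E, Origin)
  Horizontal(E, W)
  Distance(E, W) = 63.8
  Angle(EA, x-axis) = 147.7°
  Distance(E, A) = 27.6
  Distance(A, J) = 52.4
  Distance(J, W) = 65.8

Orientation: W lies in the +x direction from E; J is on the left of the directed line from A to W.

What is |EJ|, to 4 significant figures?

50.40

Checks: |AJ| = 52.40 ✓; |JW| = 65.80 ✓.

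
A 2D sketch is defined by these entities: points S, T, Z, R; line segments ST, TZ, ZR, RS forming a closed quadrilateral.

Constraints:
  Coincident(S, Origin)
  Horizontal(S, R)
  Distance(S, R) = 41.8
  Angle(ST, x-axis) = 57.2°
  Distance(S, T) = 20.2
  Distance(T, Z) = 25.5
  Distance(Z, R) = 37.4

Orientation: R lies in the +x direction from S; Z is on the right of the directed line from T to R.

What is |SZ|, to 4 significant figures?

9.458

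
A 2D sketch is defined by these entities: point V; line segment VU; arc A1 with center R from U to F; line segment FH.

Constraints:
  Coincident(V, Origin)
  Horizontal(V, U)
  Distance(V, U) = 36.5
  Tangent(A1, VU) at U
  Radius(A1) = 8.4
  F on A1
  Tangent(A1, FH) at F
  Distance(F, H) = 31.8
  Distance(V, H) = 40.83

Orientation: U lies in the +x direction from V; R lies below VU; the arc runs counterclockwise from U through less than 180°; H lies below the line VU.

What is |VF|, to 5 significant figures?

29.089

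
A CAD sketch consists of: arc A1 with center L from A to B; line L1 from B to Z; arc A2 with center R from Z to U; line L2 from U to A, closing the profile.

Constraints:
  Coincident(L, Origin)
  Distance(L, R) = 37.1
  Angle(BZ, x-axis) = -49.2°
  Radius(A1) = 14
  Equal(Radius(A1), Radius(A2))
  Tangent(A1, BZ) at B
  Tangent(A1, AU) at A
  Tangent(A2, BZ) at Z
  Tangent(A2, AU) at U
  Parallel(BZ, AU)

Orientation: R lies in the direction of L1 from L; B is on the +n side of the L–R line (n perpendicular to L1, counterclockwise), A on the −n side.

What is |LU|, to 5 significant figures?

39.654

The slot axis is L1's direction at -49.2°, so u = (cos -49.2°, sin -49.2°) = (0.65342, -0.75700) and n = (−sin -49.2°, cos -49.2°) = (0.75700, 0.65342). L is at the origin and R lies 37.1 along u from L, so R = 37.1·u = (24.242, -28.085). Tangency of A1 to both parallel lines with radius 14.0 puts B and A at L ± 14.0·n: B = (10.598, 9.1479), A = (-10.598, -9.1479). Equal radii place Z and U the same way about R: Z = R + 14.0·n = (34.840, -18.937), U = R − 14.0·n = (13.644, -37.232). Then |LU| = |U − L| = 39.654.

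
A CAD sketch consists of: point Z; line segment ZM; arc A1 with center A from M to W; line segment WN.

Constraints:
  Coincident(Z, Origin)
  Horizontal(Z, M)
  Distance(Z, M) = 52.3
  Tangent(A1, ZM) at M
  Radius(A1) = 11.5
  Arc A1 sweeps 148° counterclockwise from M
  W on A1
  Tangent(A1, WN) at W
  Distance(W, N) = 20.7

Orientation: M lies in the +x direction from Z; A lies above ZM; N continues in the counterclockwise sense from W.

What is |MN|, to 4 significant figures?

34.20

Z is at the origin; ZM is horizontal with |ZM| = 52.3 and M on the +x side, so M = (52.30, 0.000). A1 meets ZM tangentially, so AM is at right angles to ZM, so A = M + (0, 11.5) = (52.30, 11.50). On A1, M sits at bearing -90° from A; a 148° counterclockwise sweep puts W at bearing 58°, so W = A + 11.5·(cos 58°, sin 58°) = (58.39, 21.25). Since A1 is tangent to WN there, AW ⟂ WN, so WN runs along (−sin 58°, cos 58°); with |WN| = 20.7, N = (40.84, 32.22). Then |MN| = |N − M| = 34.20.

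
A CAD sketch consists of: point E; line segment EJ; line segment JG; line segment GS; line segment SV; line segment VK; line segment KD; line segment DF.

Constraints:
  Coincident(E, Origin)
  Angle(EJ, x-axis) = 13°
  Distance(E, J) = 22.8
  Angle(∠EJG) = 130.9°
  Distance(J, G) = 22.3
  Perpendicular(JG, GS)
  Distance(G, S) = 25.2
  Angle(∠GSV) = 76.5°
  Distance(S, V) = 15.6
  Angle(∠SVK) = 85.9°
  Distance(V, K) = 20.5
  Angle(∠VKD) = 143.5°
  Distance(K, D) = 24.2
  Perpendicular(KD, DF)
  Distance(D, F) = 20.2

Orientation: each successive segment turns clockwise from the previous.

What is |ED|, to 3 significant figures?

56.2

E is at the origin; EJ runs at 13.0° with length 22.8, so J = (22.2, 5.13). ∠EJG = 130.9° gives JG at -36.1° from the x-axis; with |JG| = 22.3, G = (40.2, -8.01). JG is perpendicular to GS, so GS runs at -126°; with |GS| = 25.2, S = (25.4, -28.4). ∠GSV = 76.5° gives SV at 130° from the x-axis; with |SV| = 15.6, V = (15.3, -16.5). ∠SVK = 85.9° gives VK at 36.3° from the x-axis; with |VK| = 20.5, K = (31.8, -4.36). ∠VKD = 143.5° gives KD at -0.200° from the x-axis; with |KD| = 24.2, D = (56.0, -4.44). Then |ED| = |D − E| = 56.2.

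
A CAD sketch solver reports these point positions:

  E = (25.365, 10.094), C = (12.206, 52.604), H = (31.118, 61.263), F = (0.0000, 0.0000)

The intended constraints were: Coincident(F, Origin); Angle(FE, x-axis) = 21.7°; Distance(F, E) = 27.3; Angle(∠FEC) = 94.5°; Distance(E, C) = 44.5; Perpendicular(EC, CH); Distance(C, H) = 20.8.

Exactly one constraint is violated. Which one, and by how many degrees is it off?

Perpendicular(EC, CH) — off by 7.40°.

F = (0.00, 0.00) ✓; FE at 21.70° ✓; |FE| = 27.30 ✓; ∠FEC = 94.50° ✓; |EC| = 44.50 ✓; ∠(EC, CH) = 82.60° ✗; |CH| = 20.80 ✓.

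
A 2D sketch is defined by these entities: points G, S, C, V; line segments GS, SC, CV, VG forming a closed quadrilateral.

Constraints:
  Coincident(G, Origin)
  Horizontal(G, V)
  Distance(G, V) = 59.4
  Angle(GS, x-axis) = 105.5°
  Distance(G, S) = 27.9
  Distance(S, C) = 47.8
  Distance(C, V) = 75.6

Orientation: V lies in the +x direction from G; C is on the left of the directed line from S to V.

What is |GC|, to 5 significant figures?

68.535

G is at the origin; G and V share the same y with |GV| = 59.4 and V in +x, so V = (59.4, 0). GS runs at 105.5° with |GS| = 27.9, so S = (-7.4560, 26.885). C is determined by |SC| = 47.8 and |CV| = 75.6 together: it lies at the intersection of circle(S, 47.8) and circle(V, 75.6). With |SV| = 72.059, the foot of the radical line on SV is 12.226 from S and the perpendicular offset is √(47.8² − 12.226²) = 46.210. Taking the left-of-SV solution: C = (21.128, 65.197).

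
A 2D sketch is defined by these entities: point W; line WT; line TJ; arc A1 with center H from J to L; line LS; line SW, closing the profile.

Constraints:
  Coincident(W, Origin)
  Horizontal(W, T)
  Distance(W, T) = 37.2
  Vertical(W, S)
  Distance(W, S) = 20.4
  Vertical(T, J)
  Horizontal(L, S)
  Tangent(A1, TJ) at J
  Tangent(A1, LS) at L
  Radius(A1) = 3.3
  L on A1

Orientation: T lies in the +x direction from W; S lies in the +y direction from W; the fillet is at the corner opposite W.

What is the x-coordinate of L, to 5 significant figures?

33.900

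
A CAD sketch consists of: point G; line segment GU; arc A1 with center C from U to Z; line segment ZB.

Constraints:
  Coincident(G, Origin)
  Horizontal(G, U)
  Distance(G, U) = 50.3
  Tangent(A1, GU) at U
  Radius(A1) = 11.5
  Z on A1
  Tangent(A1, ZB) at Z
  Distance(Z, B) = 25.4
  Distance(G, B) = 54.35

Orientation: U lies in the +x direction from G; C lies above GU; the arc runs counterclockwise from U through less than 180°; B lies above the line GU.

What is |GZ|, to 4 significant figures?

61.46

G is at the origin; G and U share the same y with |GU| = 50.3 and U on the +x side, so U = (50.30, 0.000). The tangent condition forces CU to be normal to GU, so C = U + (0, 11.5) = (50.30, 11.50). Since CZ ⟂ ZB (tangency), |CB| = √(11.5² + 25.4²) = 27.88 regardless of where Z sits on A1. So B lies on both circle(G, 54.35) and circle(C, 27.88); the above-GU intersection is B = (39.59, 37.24). Z is the foot of the tangent from B: Z = (58.15, 19.90).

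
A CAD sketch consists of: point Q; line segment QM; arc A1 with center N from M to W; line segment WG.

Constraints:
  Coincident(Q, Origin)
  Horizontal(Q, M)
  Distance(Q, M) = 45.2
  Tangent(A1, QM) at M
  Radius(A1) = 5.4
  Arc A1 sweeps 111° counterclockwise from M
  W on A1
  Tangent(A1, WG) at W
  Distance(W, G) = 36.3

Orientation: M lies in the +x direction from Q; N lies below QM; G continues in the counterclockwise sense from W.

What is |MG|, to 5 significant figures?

41.987

Q is at the origin; QM is horizontal with |QM| = 45.2 and M on the +x side, so M = (45.200, 0.0000). The tangent condition forces NM to be normal to QM, so N = M + (0, -5.4) = (45.200, -5.4000). On A1, M sits at bearing 90° from N; a 111° counterclockwise sweep puts W at bearing 201°, so W = N + 5.4·(cos 201°, sin 201°) = (40.159, -7.3352). A1 meets WG tangentially, so NW is at right angles to WG, so WG runs along (−sin 201°, cos 201°); with |WG| = 36.3, G = (53.167, -41.224). Then |MG| = |G − M| = 41.987.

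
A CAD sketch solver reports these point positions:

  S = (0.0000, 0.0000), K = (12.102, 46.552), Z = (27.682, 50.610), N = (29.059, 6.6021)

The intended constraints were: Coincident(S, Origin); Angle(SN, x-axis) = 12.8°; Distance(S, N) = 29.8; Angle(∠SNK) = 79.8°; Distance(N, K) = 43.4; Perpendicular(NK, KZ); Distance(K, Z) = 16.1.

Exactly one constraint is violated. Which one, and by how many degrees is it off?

Perpendicular(NK, KZ) — off by 8.40°.

S = (0.00, 0.00) ✓; SN at 12.80° ✓; |SN| = 29.80 ✓; ∠SNK = 79.80° ✓; |NK| = 43.40 ✓; ∠(NK, KZ) = 98.40° ✗; |KZ| = 16.10 ✓.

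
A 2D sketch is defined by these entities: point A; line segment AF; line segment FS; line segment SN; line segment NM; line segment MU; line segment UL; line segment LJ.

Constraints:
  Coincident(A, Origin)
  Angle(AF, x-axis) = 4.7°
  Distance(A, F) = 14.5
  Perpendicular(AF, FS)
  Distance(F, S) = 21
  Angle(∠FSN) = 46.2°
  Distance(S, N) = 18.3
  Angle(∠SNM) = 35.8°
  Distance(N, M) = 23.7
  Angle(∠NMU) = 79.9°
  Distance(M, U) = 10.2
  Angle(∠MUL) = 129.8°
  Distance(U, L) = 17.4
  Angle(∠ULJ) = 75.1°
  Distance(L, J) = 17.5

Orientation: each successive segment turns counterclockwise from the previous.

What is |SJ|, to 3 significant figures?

15.4

A is at the origin; AF runs at 4.7° with length 14.5, so F = (14.5, 1.19). AF ⟂ FS, so FS runs at 94.7°; with |FS| = 21.0, S = (12.7, 22.1). ∠FSN = 46.2° gives SN at -132° from the x-axis; with |SN| = 18.3, N = (0.605, 8.41). ∠SNM = 35.8° gives NM at 12.7° from the x-axis; with |NM| = 23.7, M = (23.7, 13.6). ∠NMU = 79.9° gives MU at 113° from the x-axis; with |MU| = 10.2, U = (19.8, 23.0). ∠MUL = 129.8° gives UL at 163° from the x-axis; with |UL| = 17.4, L = (3.13, 28.1). ∠ULJ = 75.1° gives LJ at -92.1° from the x-axis; with |LJ| = 17.5, J = (2.49, 10.6). Then |SJ| = |J − S| = 15.4.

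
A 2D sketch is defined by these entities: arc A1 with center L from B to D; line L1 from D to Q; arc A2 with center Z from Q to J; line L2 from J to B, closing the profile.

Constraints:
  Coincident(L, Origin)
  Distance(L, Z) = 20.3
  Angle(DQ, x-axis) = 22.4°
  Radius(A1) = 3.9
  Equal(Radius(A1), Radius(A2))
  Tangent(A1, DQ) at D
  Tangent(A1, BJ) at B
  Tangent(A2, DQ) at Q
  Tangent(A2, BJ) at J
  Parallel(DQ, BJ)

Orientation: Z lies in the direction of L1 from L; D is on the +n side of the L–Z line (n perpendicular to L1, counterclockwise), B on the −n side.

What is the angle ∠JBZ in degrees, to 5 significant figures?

10.875°

Tangency of A1 to both parallel lines with radius 3.9 puts D and B at L ± 3.9·n: D = (-1.4862, 3.6057), B = (1.4862, -3.6057). Equal radii place Q and J the same way about Z: Q = Z + 3.9·n = (17.282, 11.341), J = Z − 3.9·n = (20.254, 4.1300). Then cos ∠JBZ = BJ·BZ / (|BJ||BZ|), giving 10.875°.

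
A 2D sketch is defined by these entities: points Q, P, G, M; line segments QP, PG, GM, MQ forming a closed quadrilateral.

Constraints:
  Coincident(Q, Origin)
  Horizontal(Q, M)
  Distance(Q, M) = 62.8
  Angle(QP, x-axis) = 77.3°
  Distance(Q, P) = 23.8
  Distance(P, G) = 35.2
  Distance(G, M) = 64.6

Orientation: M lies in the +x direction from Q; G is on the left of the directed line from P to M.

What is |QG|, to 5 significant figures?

58.012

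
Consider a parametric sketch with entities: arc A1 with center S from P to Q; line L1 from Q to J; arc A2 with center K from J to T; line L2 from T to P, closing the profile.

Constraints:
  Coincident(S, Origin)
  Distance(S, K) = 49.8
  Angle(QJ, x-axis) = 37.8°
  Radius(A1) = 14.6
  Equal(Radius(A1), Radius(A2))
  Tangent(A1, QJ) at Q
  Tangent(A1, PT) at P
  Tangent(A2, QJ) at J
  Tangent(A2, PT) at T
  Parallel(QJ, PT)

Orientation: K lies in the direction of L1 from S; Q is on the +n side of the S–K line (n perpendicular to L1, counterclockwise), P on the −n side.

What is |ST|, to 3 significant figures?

51.9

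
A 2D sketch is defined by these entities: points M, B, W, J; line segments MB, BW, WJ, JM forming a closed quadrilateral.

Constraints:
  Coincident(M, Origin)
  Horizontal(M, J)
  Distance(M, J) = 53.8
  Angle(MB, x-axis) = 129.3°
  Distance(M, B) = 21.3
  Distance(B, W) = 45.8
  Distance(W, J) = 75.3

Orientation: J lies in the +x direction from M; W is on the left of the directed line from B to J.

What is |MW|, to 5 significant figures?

58.310

M is at the origin; M and J share the same y with |MJ| = 53.8 and J in +x, so J = (53.8, 0). MB runs at 129.3° with |MB| = 21.3, so B = (-13.491, 16.483). W is determined by |BW| = 45.8 and |WJ| = 75.3 together: it lies at the intersection of circle(B, 45.8) and circle(J, 75.3). With |BJ| = 69.280, the foot of the radical line on BJ is 8.8576 from B and the perpendicular offset is √(45.8² − 8.8576²) = 44.935. Taking the left-of-BJ solution: W = (5.8030, 58.021).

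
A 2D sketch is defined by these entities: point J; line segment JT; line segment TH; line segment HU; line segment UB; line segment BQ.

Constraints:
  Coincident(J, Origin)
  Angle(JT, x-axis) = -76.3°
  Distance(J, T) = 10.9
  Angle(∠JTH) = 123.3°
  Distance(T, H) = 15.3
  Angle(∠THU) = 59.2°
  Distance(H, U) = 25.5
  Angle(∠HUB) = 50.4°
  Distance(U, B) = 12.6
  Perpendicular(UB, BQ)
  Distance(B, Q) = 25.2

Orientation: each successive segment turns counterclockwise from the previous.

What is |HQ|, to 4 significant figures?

6.647

∠HUB = 50.4° gives UB at -129.2° from the x-axis; with |UB| = 12.6, B = (4.078, -0.4722). UB ⟂ BQ, so BQ runs at -39.20°; with |BQ| = 25.2, Q = (23.61, -16.40). Then |HQ| = |Q − H| = 6.647.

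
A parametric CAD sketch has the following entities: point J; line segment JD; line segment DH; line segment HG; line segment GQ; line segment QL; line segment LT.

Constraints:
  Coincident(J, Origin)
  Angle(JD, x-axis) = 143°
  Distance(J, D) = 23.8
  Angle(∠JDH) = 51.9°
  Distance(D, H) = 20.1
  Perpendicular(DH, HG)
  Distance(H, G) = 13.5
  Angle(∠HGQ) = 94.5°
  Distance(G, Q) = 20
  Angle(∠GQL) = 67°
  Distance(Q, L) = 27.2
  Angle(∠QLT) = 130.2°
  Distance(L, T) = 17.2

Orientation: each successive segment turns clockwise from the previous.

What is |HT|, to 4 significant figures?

17.71

∠GQL = 67.0° gives QL at 86.40° from the x-axis; with |QL| = 27.2, L = (-13.27, 26.95). ∠QLT = 130.2° gives LT at 36.60° from the x-axis; with |LT| = 17.2, T = (0.5398, 37.20). Then |HT| = |T − H| = 17.71.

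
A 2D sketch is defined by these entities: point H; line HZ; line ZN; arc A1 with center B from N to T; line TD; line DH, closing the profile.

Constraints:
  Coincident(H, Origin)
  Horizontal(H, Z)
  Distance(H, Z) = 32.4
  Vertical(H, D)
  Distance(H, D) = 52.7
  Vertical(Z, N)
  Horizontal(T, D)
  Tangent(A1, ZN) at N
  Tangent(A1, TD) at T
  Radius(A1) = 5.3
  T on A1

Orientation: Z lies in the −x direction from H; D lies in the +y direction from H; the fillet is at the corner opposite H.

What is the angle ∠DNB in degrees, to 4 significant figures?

9.290°

H is at the origin; HZ is horizontal with |HZ| = 32.4 and Z on the −x side, so Z = (-32.40, 0.000). HD is vertical with |HD| = 52.7 and D on the +y side, so D = (0.000, 52.70). The virtual corner opposite H is at (-32.40, 52.70). The tangent condition forces BN to be normal to ZN and the tangent condition forces BT to be normal to TD, with radius 5.3, so the center B sits 5.3 in from both sides at B = (-27.10, 47.40). That places the tangent points at N = (-32.40, 47.40) on ZN and T = (-27.10, 52.70) on TD. Then cos ∠DNB = ND·NB / (|ND||NB|), giving 9.290°.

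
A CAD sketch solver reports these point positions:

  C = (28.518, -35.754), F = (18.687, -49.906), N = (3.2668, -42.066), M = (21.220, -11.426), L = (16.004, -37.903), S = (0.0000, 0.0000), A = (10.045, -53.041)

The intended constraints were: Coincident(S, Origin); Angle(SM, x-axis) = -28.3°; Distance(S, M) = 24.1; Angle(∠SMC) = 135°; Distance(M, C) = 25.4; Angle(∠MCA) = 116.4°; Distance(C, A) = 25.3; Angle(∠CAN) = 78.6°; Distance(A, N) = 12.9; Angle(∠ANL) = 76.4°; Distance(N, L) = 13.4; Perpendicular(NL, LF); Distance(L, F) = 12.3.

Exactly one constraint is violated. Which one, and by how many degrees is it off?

Perpendicular(NL, LF) — off by 5.50°.

S = (0.00, 0.00) ✓; SM at -28.30° ✓; |SM| = 24.10 ✓; ∠SMC = 135.0° ✓; |MC| = 25.40 ✓; ∠MCA = 116.4° ✓; |CA| = 25.30 ✓; ∠CAN = 78.60° ✓; |AN| = 12.90 ✓; ∠ANL = 76.40° ✓; |NL| = 13.40 ✓; ∠(NL, LF) = 95.50° ✗; |LF| = 12.30 ✓.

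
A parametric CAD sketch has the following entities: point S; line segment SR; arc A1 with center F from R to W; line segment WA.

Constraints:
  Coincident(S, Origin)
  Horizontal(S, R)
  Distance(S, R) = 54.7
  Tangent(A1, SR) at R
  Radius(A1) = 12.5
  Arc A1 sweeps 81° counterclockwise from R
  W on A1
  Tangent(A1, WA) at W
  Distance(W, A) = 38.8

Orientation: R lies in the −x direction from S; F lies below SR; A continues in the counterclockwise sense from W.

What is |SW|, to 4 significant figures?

67.87

S is at the origin; S and R share the same y with |SR| = 54.7 and R on the −x side, so R = (-54.70, 0.000). The tangent condition forces FR to be normal to SR, so F = R + (0, -12.5) = (-54.70, -12.50). On A1, R sits at bearing 90° from F; an 81° counterclockwise sweep puts W at bearing 171°, so W = F + 12.5·(cos 171°, sin 171°) = (-67.05, -10.54). Then |SW| = |W − S| = 67.87.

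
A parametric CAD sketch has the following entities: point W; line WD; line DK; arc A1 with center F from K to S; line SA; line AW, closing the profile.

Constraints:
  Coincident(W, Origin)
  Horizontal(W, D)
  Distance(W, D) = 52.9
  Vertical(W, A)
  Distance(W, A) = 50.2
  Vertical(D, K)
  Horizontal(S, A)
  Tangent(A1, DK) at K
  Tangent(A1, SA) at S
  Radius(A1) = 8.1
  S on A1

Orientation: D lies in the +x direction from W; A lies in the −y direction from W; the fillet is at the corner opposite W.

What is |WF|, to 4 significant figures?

61.48

W is at the origin; W and D share the same y with |WD| = 52.9 and D on the +x side, so D = (52.90, 0.000). W and A share the same x with |WA| = 50.2 and A on the −y side, so A = (0.000, -50.20). The virtual corner opposite W is at (52.90, -50.20). Tangency of A1 to DK means the radius FK is perpendicular to DK and tangency of A1 to SA means the radius FS is perpendicular to SA, with radius 8.1, so the center F sits 8.1 in from both sides at F = (44.80, -42.10). Then |WF| = |F − W| = 61.48.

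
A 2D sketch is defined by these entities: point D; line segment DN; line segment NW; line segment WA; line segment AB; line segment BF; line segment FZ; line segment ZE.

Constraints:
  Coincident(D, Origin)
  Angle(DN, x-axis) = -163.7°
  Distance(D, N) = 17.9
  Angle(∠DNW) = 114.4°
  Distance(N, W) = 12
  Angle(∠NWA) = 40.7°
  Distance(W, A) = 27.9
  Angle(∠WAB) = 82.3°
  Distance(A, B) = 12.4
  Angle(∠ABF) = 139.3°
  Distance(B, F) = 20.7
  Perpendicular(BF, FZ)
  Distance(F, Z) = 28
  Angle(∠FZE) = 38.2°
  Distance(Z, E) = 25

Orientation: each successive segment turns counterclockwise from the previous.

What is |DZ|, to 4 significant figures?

33.51

∠ABF = 139.3° gives BF at 179.6° from the x-axis; with |BF| = 20.7, F = (-27.92, 9.769). The perpendicularity gives FZ at right angles to BF, so FZ runs at -90.40°; with |FZ| = 28.0, Z = (-28.12, -18.23). Then |DZ| = |Z − D| = 33.51.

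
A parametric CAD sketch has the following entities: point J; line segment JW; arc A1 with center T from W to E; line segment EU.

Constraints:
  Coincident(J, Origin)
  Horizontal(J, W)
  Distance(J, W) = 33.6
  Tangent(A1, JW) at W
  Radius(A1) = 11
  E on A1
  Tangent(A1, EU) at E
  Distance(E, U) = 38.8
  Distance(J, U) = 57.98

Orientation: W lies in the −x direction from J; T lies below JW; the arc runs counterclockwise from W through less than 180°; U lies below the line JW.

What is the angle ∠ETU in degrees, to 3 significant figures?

74.2°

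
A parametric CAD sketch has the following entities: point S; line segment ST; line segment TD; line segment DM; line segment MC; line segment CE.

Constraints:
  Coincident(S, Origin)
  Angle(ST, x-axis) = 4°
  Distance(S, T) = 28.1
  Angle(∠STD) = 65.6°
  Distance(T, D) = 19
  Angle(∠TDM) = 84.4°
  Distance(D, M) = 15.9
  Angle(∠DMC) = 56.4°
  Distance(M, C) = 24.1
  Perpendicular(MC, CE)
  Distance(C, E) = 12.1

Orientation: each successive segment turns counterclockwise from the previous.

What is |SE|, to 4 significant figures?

34.76

∠DMC = 56.4° gives MC at -22.40° from the x-axis; with |MC| = 24.1, C = (28.09, 0.5985). MC is perpendicular to CE, so CE runs at 67.60°; with |CE| = 12.1, E = (32.71, 11.79). Then |SE| = |E − S| = 34.76.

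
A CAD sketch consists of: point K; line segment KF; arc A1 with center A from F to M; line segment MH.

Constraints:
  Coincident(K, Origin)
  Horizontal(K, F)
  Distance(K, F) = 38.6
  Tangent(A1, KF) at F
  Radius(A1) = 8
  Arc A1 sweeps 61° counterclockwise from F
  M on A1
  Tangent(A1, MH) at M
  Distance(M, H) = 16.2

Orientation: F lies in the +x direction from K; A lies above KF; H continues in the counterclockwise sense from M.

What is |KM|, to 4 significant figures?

45.78

K is at the origin; KF is horizontal with |KF| = 38.6 and F on the +x side, so F = (38.60, 0.000). A1 meets KF tangentially, so AF is at right angles to KF, so A = F + (0, 8) = (38.60, 8.000). On A1, F sits at bearing -90° from A; a 61° counterclockwise sweep puts M at bearing -29°, so M = A + 8.0·(cos -29°, sin -29°) = (45.60, 4.122). Then |KM| = |M − K| = 45.78.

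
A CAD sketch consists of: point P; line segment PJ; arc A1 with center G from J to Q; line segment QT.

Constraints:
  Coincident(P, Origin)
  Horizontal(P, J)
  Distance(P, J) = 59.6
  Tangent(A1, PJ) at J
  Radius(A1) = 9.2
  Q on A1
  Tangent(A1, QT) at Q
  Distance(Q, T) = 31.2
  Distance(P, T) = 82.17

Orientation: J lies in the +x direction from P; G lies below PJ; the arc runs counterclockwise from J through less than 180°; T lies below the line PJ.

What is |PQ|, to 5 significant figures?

54.587

Checks: ∠(GJ, JP) = 90.00° ✓; |GQ| = 9.200 ✓; ∠(GQ, QT) = 90.00° ✓; |QT| = 31.20 ✓; |PT| = 82.17 ✓.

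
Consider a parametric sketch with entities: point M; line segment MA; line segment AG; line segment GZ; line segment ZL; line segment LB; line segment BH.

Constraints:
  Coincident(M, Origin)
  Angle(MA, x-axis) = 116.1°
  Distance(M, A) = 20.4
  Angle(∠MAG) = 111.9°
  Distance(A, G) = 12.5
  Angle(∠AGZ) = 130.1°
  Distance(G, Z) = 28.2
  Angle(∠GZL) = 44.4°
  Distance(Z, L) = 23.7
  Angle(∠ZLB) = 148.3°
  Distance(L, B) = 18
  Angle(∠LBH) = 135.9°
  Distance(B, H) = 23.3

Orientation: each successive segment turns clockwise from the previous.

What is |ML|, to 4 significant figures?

14.69

∠AGZ = 130.1° gives GZ at -1.900° from the x-axis; with |GZ| = 28.2, Z = (27.57, 26.67). ∠GZL = 44.4° gives ZL at -137.5° from the x-axis; with |ZL| = 23.7, L = (10.10, 10.66). Then |ML| = |L − M| = 14.69.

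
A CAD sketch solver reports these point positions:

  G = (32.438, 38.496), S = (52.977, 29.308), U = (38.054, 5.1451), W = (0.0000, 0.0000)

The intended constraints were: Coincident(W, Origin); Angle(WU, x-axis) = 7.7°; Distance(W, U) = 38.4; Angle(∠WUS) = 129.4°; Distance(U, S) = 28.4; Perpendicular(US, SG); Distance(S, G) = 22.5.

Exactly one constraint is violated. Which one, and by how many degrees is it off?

Perpendicular(US, SG) — off by 7.60°.

W = (0.00, 0.00) ✓; WU at 7.700° ✓; |WU| = 38.40 ✓; ∠WUS = 129.4° ✓; |US| = 28.40 ✓; ∠(US, SG) = 97.60° ✗; |SG| = 22.50 ✓.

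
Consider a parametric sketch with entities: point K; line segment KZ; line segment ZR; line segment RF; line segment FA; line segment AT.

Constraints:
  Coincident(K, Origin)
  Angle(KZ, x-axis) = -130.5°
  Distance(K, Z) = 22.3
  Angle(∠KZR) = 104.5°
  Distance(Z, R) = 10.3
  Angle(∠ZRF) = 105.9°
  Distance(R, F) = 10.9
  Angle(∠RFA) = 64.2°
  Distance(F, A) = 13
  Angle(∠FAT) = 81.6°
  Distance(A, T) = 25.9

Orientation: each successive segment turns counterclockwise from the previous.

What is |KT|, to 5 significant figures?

40.501

∠RFA = 64.2° gives FA at 134.90° from the x-axis; with |FA| = 13.0, A = (-7.4512, -12.619). ∠FAT = 81.6° gives AT at -126.70° from the x-axis; with |AT| = 25.9, T = (-22.930, -33.385). Then |KT| = |T − K| = 40.501.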